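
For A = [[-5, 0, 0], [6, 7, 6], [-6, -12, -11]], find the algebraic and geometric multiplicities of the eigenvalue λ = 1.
The characteristic polynomial is (x - 1)(x + 5)^2, so the factor x - 1 appears with exponent 1: the algebraic multiplicity is 1.

rank(A - I) = 2, so the eigenspace has dimension 3 - 2 = 1: the geometric multiplicity is 1.

algebraic multiplicity 1, geometric multiplicity 1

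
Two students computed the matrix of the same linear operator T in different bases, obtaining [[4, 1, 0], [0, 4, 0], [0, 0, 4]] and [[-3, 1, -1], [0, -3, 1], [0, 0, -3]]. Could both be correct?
trace(A) = 12 but trace(B) = -9. The trace is a similarity invariant, so A and B are not similar.

No.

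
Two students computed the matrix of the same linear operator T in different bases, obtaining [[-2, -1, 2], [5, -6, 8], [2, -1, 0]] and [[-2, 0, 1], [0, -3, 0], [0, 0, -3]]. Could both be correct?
No.

Both have characteristic polynomial (x + 2)(x + 3)^2, but the minimal polynomial of A is (x + 2)(x + 3)^2 while the minimal polynomial of B is (x + 2)(x + 3). The minimal polynomial is a similarity invariant, so A and B are not similar.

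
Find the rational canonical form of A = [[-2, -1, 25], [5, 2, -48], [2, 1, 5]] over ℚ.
The invariant factors of A (the non-unit diagonal entries of the Smith normal form of xI - A over ℚ[x]) are (x - 6)(x^2 + x + 5), each dividing the next. The characteristic polynomial is their product, (x - 6)(x^2 + x + 5).

The rational canonical form is the block-diagonal matrix of companion matrices C(f_i):
R = [[0, 0, 30], [1, 0, 1], [0, 1, 5]].

Note the characteristic polynomial does not split into linear factors over ℚ, so A has no Jordan form over ℚ; the rational canonical form exists over any field.

R = [[0, 0, 30], [1, 0, 1], [0, 1, 5]]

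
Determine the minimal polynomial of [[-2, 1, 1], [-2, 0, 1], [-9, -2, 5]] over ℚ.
The characteristic polynomial factors as (x - 1)^3. The minimal polynomial is ∏(x - λ)^{k_λ} where k_λ is the size of the largest Jordan block at λ.

For λ = 1: rank(A - I) = 2, and the largest Jordan block has size 3 (the smallest k with rank((A - I)^k) = rank((A - I)^(k+1))).

So m_A(x) = (x - 1)^3.

m_A(x) = (x - 1)^3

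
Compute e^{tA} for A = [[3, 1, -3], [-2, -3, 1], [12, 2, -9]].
e^{tA} = [[(-t^2 + 6*t + 1)*e^{-3*t}, t*e^{-3*t}, t*(t - 6)*e^{-3*t}/2], [-2*t*e^{-3*t}, e^{-3*t}, t*e^{-3*t}], [2*t*(6 - t)*e^{-3*t}, 2*t*e^{-3*t}, (t^2 - 6*t + 1)*e^{-3*t}]]

A has Jordan form J = [[-3, 1, 0], [0, -3, 1], [0, 0, -3]] with A = PJP^{-1}, so e^{tA} = P e^{tJ} P^{-1}.

For a Jordan block J_k(λ), e^{tJ_k(λ)} = e^{λt} · (I + tN + t^2 N^2/2! + ... + t^{k-1} N^{k-1}/(k-1)!) where N is the nilpotent superdiagonal part.

Assembling the blocks and conjugating back gives the entries of e^{tA} as shown above.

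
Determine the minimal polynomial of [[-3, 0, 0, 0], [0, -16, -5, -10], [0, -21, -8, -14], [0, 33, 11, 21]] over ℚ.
m_A(x) = (x + 1)^2(x + 3)

The characteristic polynomial factors as (x + 1)^3(x + 3). The minimal polynomial is ∏(x - λ)^{k_λ} where k_λ is the size of the largest Jordan block at λ.

For λ = -3: rank(A + 3I) = 3, and the largest Jordan block has size 1 (the smallest k with rank((A + 3I)^k) = rank((A + 3I)^(k+1))).
For λ = -1: rank(A + I) = 2, and the largest Jordan block has size 2 (the smallest k with rank((A + I)^k) = rank((A + I)^(k+1))).

So m_A(x) = (x + 1)^2(x + 3).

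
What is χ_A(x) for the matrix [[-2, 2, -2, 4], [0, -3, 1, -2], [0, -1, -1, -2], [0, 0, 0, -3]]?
χ_A(x) = (x + 2)^3(x + 3)

xI - A = [[x + 2, -2, 2, -4], [0, x + 3, -1, 2], [0, 1, x + 1, 2], [0, 0, 0, x + 3]].

Expanding det(xI - A) along the first row:
det(xI - A) = + (x + 2)·det([[x + 3, -1, 2], [1, x + 1, 2], [0, 0, x + 3]]) - (-2)·det([[0, -1, 2], [0, x + 1, 2], [0, 0, x + 3]]) + (2)·det([[0, x + 3, 2], [0, 1, 2], [0, 0, x + 3]]) - (-4)·det([[0, x + 3, -1], [0, 1, x + 1], [0, 0, 0]]).

Evaluating gives χ_A(x) = x^4 + 9x^3 + 30x^2 + 44x + 24 = (x + 2)^3(x + 3).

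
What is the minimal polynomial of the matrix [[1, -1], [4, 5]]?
The characteristic polynomial factors as (x - 3)^2. The minimal polynomial is ∏(x - λ)^{k_λ} where k_λ is the size of the largest Jordan block at λ.

For λ = 3: rank(A - 3I) = 1, and the largest Jordan block has size 2 (the smallest k with rank((A - 3I)^k) = rank((A - 3I)^(k+1))).

So m_A(x) = (x - 3)^2.

m_A(x) = (x - 3)^2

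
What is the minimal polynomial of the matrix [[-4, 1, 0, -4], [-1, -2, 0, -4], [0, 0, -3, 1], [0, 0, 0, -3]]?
The characteristic polynomial factors as (x + 3)^4. The minimal polynomial is ∏(x - λ)^{k_λ} where k_λ is the size of the largest Jordan block at λ.

For λ = -3: rank(A + 3I) = 2, and the largest Jordan block has size 2 (the smallest k with rank((A + 3I)^k) = rank((A + 3I)^(k+1))).

So m_A(x) = (x + 3)^2.

m_A(x) = (x + 3)^2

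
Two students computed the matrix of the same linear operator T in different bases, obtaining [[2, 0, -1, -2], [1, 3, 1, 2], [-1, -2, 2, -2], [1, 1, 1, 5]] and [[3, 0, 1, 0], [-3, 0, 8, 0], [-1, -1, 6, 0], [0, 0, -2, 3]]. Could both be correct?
Two matrices over a field are similar if and only if they have the same invariant factors.

Both A and B have characteristic polynomial (x - 3)^4 and minimal polynomial (x - 3)^3. Computing further, both have invariant factors x - 3, (x - 3)^3. Hence A and B are similar.

Yes.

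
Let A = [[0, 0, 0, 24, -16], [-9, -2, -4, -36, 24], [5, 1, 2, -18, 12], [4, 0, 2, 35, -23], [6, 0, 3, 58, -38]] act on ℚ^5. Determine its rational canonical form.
R = [[0, 0, 0, 0, -8], [1, 0, 0, 0, -16], [0, 1, 0, 0, -10], [0, 0, 1, 0, -4], [0, 0, 0, 1, -3]]

The invariant factors of A (the non-unit diagonal entries of the Smith normal form of xI - A over ℚ[x]) are (x + 1)(x + 2)(x^3 + 2x + 4), each dividing the next. The characteristic polynomial is their product, (x + 1)(x + 2)(x^3 + 2x + 4).

The rational canonical form is the block-diagonal matrix of companion matrices C(f_i):
R = [[0, 0, 0, 0, -8], [1, 0, 0, 0, -16], [0, 1, 0, 0, -10], [0, 0, 1, 0, -4], [0, 0, 0, 1, -3]].

Note the characteristic polynomial does not split into linear factors over ℚ, so A has no Jordan form over ℚ; the rational canonical form exists over any field.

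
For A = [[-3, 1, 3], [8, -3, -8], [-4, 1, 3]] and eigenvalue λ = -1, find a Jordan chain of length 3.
v_1 = [[0, 1, 0]]^T, v_2 = [[1, -2, 1]]^T, v_3 = [[-1, 4, -2]]^T

We seek v_1 ∈ ker((A + I)^3) \ ker((A + I)^2), then set v_{i+1} = (A + I) v_i.

One such chain is v_1 = [[0, 1, 0]]^T, v_2 = [[1, -2, 1]]^T, v_3 = [[-1, 4, -2]]^T. Check: (A + I) v_3 = [[0, 0, 0]]^T = 0.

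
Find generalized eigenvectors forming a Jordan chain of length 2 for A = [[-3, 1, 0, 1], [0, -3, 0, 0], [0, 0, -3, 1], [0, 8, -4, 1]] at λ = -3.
v_1 = [[0, 1, 2, 0]]^T, v_2 = [[1, 0, 0, 0]]^T

We seek v_1 ∈ ker((A + 3I)^2) \ ker(A + 3I), then set v_{i+1} = (A + 3I) v_i.

One such chain is v_1 = [[0, 1, 2, 0]]^T, v_2 = [[1, 0, 0, 0]]^T. Check: (A + 3I) v_2 = [[0, 0, 0, 0]]^T = 0.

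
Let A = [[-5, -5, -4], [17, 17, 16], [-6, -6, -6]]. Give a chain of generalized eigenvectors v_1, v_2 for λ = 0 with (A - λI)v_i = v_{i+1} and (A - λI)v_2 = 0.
We seek v_1 ∈ ker(A^2) \ ker(A), then set v_{i+1} = A v_i.

One such chain is v_1 = [[2, -3, 1]]^T, v_2 = [[1, -1, 0]]^T. Check: A v_2 = [[0, 0, 0]]^T = 0.

v_1 = [[2, -3, 1]]^T, v_2 = [[1, -1, 0]]^T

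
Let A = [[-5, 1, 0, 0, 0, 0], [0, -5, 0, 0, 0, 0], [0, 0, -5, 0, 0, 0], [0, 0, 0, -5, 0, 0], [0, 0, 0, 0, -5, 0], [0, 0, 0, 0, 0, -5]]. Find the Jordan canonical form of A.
The characteristic polynomial is det(xI - A) = (x + 5)^6, so the eigenvalues are -5 (algebraic multiplicity 6).

For λ = -5: rank(A + 5I) = 1, rank((A + 5I)^2) = 0. The eigenspace has dimension 6 - 1 = 5, so there are 5 Jordan blocks; the rank sequence gives block sizes [2, 1, 1, 1, 1].

Assembling the blocks gives the Jordan form J above.

J = [[-5, 1, 0, 0, 0, 0], [0, -5, 0, 0, 0, 0], [0, 0, -5, 0, 0, 0], [0, 0, 0, -5, 0, 0], [0, 0, 0, 0, -5, 0], [0, 0, 0, 0, 0, -5]]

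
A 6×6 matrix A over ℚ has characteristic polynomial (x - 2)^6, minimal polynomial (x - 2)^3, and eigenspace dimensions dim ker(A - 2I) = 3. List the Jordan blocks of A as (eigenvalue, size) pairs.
Jordan blocks: (2, 3), (2, 2), (2, 1)

λ = 2: algebraic multiplicity 6 (exponent in χ_A), largest block size 3 (exponent in m_A), 3 blocks (geometric multiplicity). These force block sizes [3, 2, 1].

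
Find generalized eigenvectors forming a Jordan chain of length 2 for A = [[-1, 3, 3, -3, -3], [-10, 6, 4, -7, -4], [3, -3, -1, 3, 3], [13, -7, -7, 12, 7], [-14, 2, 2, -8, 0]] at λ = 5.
We seek v_1 ∈ ker((A - 5I)^2) \ ker(A - 5I), then set v_{i+1} = (A - 5I) v_i.

One such chain is v_1 = [[-1, 1, 1, 0, 4]]^T, v_2 = [[0, -1, 0, 1, -2]]^T. Check: (A - 5I) v_2 = [[0, 0, 0, 0, 0]]^T = 0.

v_1 = [[-1, 1, 1, 0, 4]]^T, v_2 = [[0, -1, 0, 1, -2]]^T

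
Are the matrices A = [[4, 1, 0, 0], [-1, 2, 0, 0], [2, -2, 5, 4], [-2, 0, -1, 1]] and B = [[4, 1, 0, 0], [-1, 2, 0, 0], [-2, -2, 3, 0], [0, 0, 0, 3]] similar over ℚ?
Both have characteristic polynomial (x - 3)^4 and minimal polynomial (x - 3)^2. But rank(A - 3I) = 2 for A while rank(B - 3I) = 1 for B, so the number of Jordan blocks at λ = 3 differs. A and B are not similar.

No.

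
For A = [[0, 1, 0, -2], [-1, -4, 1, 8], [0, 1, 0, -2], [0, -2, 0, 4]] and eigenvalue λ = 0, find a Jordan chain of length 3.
We seek v_1 ∈ ker(A^3) \ ker(A^2), then set v_{i+1} = A v_i.

One such chain is v_1 = [[0, 0, 1, 0]]^T, v_2 = [[0, 1, 0, 0]]^T, v_3 = [[1, -4, 1, -2]]^T. Check: A v_3 = [[0, 0, 0, 0]]^T = 0.

v_1 = [[0, 0, 1, 0]]^T, v_2 = [[0, 1, 0, 0]]^T, v_3 = [[1, -4, 1, -2]]^T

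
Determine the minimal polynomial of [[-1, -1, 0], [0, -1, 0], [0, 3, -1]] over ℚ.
m_A(x) = (x + 1)^2

The characteristic polynomial factors as (x + 1)^3. The minimal polynomial is ∏(x - λ)^{k_λ} where k_λ is the size of the largest Jordan block at λ.

For λ = -1: rank(A + I) = 1, and the largest Jordan block has size 2 (the smallest k with rank((A + I)^k) = rank((A + I)^(k+1))).

So m_A(x) = (x + 1)^2.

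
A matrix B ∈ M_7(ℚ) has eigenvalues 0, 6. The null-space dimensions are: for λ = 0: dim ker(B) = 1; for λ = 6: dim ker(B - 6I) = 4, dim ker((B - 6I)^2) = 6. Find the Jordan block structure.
λ = 0: successive nullity increments [1] count blocks of size ≥ k; block sizes are [1].
λ = 6: successive nullity increments [4, 2] count blocks of size ≥ k; block sizes are [2, 2, 1, 1].

Jordan blocks: (0, 1), (6, 2), (6, 2), (6, 1), (6, 1)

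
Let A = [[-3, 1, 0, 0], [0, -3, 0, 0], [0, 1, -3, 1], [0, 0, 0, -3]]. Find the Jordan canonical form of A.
J = [[-3, 1, 0, 0], [0, -3, 0, 0], [0, 0, -3, 1], [0, 0, 0, -3]]

The characteristic polynomial is det(xI - A) = (x + 3)^4, so the eigenvalues are -3 (algebraic multiplicity 4).

For λ = -3: rank(A + 3I) = 2, rank((A + 3I)^2) = 0. The eigenspace has dimension 4 - 2 = 2, so there are 2 Jordan blocks; the rank sequence gives block sizes [2, 2].

Assembling the blocks gives the Jordan form J above.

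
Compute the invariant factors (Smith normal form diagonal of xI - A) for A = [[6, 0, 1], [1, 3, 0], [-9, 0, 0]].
(x - 3)^3

The Jordan structure of A has elementary divisors (x - 3)^3. Arranging the block sizes at each eigenvalue in decreasing order and taking row products gives the invariant factors.

Invariant factors (smallest first, each dividing the next): (x - 3)^3.

Check: the last factor (x - 3)^3 is the minimal polynomial, and the product (x - 3)^3 is the characteristic polynomial.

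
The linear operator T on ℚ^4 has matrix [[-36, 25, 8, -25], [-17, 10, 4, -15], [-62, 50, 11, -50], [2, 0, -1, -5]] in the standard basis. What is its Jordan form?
The characteristic polynomial is det(xI - A) = (x + 5)^4, so the eigenvalues are -5 (algebraic multiplicity 4).

For λ = -5: rank(A + 5I) = 2, rank((A + 5I)^2) = 1, rank((A + 5I)^3) = 0. The eigenspace has dimension 4 - 2 = 2, so there are 2 Jordan blocks; the rank sequence gives block sizes [3, 1].

Assembling the blocks gives the Jordan form J above.

J = [[-5, 1, 0, 0], [0, -5, 1, 0], [0, 0, -5, 0], [0, 0, 0, -5]]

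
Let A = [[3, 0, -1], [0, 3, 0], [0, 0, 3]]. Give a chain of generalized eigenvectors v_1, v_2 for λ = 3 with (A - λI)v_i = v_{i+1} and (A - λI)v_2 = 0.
v_1 = [[-5, 1, -1]]^T, v_2 = [[1, 0, 0]]^T

We seek v_1 ∈ ker((A - 3I)^2) \ ker(A - 3I), then set v_{i+1} = (A - 3I) v_i.

One such chain is v_1 = [[-5, 1, -1]]^T, v_2 = [[1, 0, 0]]^T. Check: (A - 3I) v_2 = [[0, 0, 0]]^T = 0.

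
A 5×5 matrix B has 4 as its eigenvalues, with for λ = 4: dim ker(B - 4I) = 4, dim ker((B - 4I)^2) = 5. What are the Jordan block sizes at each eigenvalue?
λ = 4: successive nullity increments [4, 1] count blocks of size ≥ k; block sizes are [2, 1, 1, 1].

Jordan blocks: (4, 2), (4, 1), (4, 1), (4, 1)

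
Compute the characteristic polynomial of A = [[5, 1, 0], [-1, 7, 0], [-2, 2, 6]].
xI - A = [[x - 5, -1, 0], [1, x - 7, 0], [2, -2, x - 6]].

Expanding det(xI - A) along the first row:
det(xI - A) = + (x - 5)·det([[x - 7, 0], [-2, x - 6]]) - (-1)·det([[1, 0], [2, x - 6]]) + (0)·det([[1, x - 7], [2, -2]]).

Evaluating gives χ_A(x) = x^3 - 18x^2 + 108x - 216 = (x - 6)^3.

χ_A(x) = (x - 6)^3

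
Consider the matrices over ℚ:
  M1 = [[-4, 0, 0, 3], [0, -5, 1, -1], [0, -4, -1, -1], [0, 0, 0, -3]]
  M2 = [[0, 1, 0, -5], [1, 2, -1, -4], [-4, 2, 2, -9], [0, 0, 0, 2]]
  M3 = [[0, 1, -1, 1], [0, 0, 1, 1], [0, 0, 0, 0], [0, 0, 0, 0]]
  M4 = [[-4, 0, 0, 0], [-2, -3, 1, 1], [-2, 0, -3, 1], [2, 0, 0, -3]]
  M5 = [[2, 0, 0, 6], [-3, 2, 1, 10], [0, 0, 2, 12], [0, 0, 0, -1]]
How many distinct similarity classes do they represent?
Characteristic polynomials: χ_{M1} = (x + 3)^3(x + 4), χ_{M2} = (x - 2)^2(x - 1)^2, χ_{M3} = x^4, χ_{M4} = (x + 3)^3(x + 4), χ_{M5} = (x - 2)^3(x + 1).

{M1, M4}: invariant factors (x + 3)^3(x + 4).

{M2}: invariant factors (x - 2)^2(x - 1)^2.

{M3}: invariant factors x, x^3.

{M5}: invariant factors x - 2, (x - 2)^2(x + 1).

Matrices are similar if and only if their invariant-factor lists agree; the partition into similarity classes is {M1, M4}, {M2}, {M3}, {M5}.

4 classes: {M1, M4}, {M2}, {M3}, {M5}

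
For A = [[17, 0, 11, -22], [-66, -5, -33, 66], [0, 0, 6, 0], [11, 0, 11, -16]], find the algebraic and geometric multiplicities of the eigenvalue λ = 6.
The characteristic polynomial is (x - 6)^2(x + 5)^2, so the factor x - 6 appears with exponent 2: the algebraic multiplicity is 2.

rank(A - 6I) = 2, so the eigenspace has dimension 4 - 2 = 2: the geometric multiplicity is 2.

algebraic multiplicity 2, geometric multiplicity 2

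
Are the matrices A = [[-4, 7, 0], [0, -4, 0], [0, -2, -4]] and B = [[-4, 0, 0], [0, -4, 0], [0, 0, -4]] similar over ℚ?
Both have characteristic polynomial (x + 4)^3, but the minimal polynomial of A is (x + 4)^2 while the minimal polynomial of B is x + 4. The minimal polynomial is a similarity invariant, so A and B are not similar.

No.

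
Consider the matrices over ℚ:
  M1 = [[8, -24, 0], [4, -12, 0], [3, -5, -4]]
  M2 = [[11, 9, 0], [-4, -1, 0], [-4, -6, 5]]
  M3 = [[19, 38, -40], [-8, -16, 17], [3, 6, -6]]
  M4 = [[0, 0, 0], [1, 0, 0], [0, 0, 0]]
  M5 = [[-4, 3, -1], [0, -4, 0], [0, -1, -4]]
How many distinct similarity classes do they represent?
5 classes: {M1}, {M2}, {M3}, {M4}, {M5}

Characteristic polynomials: χ_{M1} = x(x + 4)^2, χ_{M2} = (x - 5)^3, χ_{M3} = x^2(x + 3), χ_{M4} = x^3, χ_{M5} = (x + 4)^3.

{M1}: invariant factors x(x + 4)^2.

{M2}: invariant factors x - 5, (x - 5)^2.

{M3}: invariant factors x^2(x + 3).

{M4}: invariant factors x, x^2.

{M5}: invariant factors (x + 4)^3.

Matrices are similar if and only if their invariant-factor lists agree; the partition into similarity classes is {M1}, {M2}, {M3}, {M4}, {M5}.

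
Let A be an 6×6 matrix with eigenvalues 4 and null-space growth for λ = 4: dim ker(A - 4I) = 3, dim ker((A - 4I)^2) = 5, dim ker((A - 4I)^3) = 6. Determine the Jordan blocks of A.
Jordan blocks: (4, 3), (4, 2), (4, 1)

λ = 4: successive nullity increments [3, 2, 1] count blocks of size ≥ k; block sizes are [3, 2, 1].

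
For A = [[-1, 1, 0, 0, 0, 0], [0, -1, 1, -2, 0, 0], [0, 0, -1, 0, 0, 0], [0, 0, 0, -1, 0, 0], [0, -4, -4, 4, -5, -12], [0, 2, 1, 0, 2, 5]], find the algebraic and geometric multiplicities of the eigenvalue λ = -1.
algebraic multiplicity 5, geometric multiplicity 3

The characteristic polynomial is (x - 1)(x + 1)^5, so the factor x + 1 appears with exponent 5: the algebraic multiplicity is 5.

rank(A + I) = 3, so the eigenspace has dimension 6 - 3 = 3: the geometric multiplicity is 3.

Since 3 < 5, A is not diagonalizable.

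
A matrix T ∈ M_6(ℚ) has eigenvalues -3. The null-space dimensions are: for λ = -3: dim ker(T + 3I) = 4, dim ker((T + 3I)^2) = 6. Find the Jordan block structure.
λ = -3: successive nullity increments [4, 2] count blocks of size ≥ k; block sizes are [2, 2, 1, 1].

Jordan blocks: (-3, 2), (-3, 2), (-3, 1), (-3, 1)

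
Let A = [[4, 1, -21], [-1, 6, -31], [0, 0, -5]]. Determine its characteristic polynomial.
χ_A(x) = (x - 5)^2(x + 5)

xI - A = [[x - 4, -1, 21], [1, x - 6, 31], [0, 0, x + 5]].

Expanding det(xI - A) along the first row:
det(xI - A) = + (x - 4)·det([[x - 6, 31], [0, x + 5]]) - (-1)·det([[1, 31], [0, x + 5]]) + (21)·det([[1, x - 6], [0, 0]]).

Evaluating gives χ_A(x) = x^3 - 5x^2 - 25x + 125 = (x - 5)^2(x + 5).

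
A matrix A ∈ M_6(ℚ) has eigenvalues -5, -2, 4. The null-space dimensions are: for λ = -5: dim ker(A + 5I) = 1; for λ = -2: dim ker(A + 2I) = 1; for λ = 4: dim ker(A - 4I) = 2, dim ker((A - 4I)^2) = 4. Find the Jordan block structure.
λ = -5: successive nullity increments [1] count blocks of size ≥ k; block sizes are [1].
λ = -2: successive nullity increments [1] count blocks of size ≥ k; block sizes are [1].
λ = 4: successive nullity increments [2, 2] count blocks of size ≥ k; block sizes are [2, 2].

Jordan blocks: (-5, 1), (-2, 1), (4, 2), (4, 2)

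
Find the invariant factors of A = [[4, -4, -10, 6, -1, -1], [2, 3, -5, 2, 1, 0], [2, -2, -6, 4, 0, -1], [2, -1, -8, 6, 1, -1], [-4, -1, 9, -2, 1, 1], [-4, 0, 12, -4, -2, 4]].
(x - 2)^3, (x - 2)^3

The Jordan structure of A has elementary divisors (x - 2)^3, (x - 2)^3. Arranging the block sizes at each eigenvalue in decreasing order and taking row products gives the invariant factors.

Invariant factors (smallest first, each dividing the next): (x - 2)^3, (x - 2)^3.

Check: the last factor (x - 2)^3 is the minimal polynomial, and the product (x - 2)^6 is the characteristic polynomial.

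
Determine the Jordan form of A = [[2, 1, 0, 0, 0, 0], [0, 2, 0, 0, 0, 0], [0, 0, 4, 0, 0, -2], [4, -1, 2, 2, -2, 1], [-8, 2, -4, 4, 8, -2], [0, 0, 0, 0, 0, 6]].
J = [[2, 1, 0, 0, 0, 0], [0, 2, 0, 0, 0, 0], [0, 0, 4, 0, 0, 0], [0, 0, 0, 4, 0, 0], [0, 0, 0, 0, 6, 1], [0, 0, 0, 0, 0, 6]]

The characteristic polynomial is det(xI - A) = (x - 6)^2(x - 4)^2(x - 2)^2, so the eigenvalues are 2 (algebraic multiplicity 2), 4 (algebraic multiplicity 2), 6 (algebraic multiplicity 2).

For λ = 2: rank(A - 2I) = 5, rank((A - 2I)^2) = 4. The eigenspace has dimension 6 - 5 = 1, so there is 1 Jordan block; the rank sequence gives block sizes [2].

For λ = 4: rank(A - 4I) = 4. The eigenspace has dimension 6 - 4 = 2, so there are 2 Jordan blocks; the rank sequence gives block sizes [1, 1].

For λ = 6: rank(A - 6I) = 5, rank((A - 6I)^2) = 4. The eigenspace has dimension 6 - 5 = 1, so there is 1 Jordan block; the rank sequence gives block sizes [2].

Assembling the blocks gives the Jordan form J above.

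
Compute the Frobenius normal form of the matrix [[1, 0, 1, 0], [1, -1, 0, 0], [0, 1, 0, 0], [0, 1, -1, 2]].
The invariant factors of A (the non-unit diagonal entries of the Smith normal form of xI - A over ℚ[x]) are (x - 2)(x^3 - x - 1), each dividing the next. The characteristic polynomial is their product, (x - 2)(x^3 - x - 1).

The rational canonical form is the block-diagonal matrix of companion matrices C(f_i):
R = [[0, 0, 0, -2], [1, 0, 0, -1], [0, 1, 0, 1], [0, 0, 1, 2]].

Note the characteristic polynomial does not split into linear factors over ℚ, so A has no Jordan form over ℚ; the rational canonical form exists over any field.

R = [[0, 0, 0, -2], [1, 0, 0, -1], [0, 1, 0, 1], [0, 0, 1, 2]]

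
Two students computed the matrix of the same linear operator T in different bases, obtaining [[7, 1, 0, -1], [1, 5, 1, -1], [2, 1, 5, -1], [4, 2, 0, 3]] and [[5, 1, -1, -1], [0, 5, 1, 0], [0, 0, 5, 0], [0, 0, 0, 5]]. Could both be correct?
Two matrices over a field are similar if and only if they have the same invariant factors.

Both A and B have characteristic polynomial (x - 5)^4 and minimal polynomial (x - 5)^3. Computing further, both have invariant factors x - 5, (x - 5)^3. Hence A and B are similar.

Yes.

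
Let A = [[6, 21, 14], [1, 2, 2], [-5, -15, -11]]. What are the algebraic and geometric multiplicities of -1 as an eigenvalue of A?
algebraic multiplicity 3, geometric multiplicity 2

The characteristic polynomial is (x + 1)^3, so the factor x + 1 appears with exponent 3: the algebraic multiplicity is 3.

rank(A + I) = 1, so the eigenspace has dimension 3 - 1 = 2: the geometric multiplicity is 2.

Since 2 < 3, A is not diagonalizable.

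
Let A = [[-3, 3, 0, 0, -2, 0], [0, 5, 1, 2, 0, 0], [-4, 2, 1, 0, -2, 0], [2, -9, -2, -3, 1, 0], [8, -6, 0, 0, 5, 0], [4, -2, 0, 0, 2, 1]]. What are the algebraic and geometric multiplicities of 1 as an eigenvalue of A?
The characteristic polynomial is (x - 1)^6, so the factor x - 1 appears with exponent 6: the algebraic multiplicity is 6.

rank(A - I) = 3, so the eigenspace has dimension 6 - 3 = 3: the geometric multiplicity is 3.

Since 3 < 6, A is not diagonalizable.

algebraic multiplicity 6, geometric multiplicity 3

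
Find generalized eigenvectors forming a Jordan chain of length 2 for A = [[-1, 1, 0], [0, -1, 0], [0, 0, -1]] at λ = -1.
v_1 = [[0, 1, 0]]^T, v_2 = [[1, 0, 0]]^T

We seek v_1 ∈ ker((A + I)^2) \ ker(A + I), then set v_{i+1} = (A + I) v_i.

One such chain is v_1 = [[0, 1, 0]]^T, v_2 = [[1, 0, 0]]^T. Check: (A + I) v_2 = [[0, 0, 0]]^T = 0.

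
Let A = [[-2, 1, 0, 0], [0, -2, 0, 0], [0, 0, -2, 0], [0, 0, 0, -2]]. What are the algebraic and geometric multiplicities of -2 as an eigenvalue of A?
The characteristic polynomial is (x + 2)^4, so the factor x + 2 appears with exponent 4: the algebraic multiplicity is 4.

rank(A + 2I) = 1, so the eigenspace has dimension 4 - 1 = 3: the geometric multiplicity is 3.

Since 3 < 4, A is not diagonalizable.

algebraic multiplicity 4, geometric multiplicity 3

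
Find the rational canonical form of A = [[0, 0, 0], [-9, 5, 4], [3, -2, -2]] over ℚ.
R = [[0, 0, 0], [1, 0, 2], [0, 1, 3]]

The invariant factors of A (the non-unit diagonal entries of the Smith normal form of xI - A over ℚ[x]) are x(x^2 - 3x - 2), each dividing the next. The characteristic polynomial is their product, x(x^2 - 3x - 2).

The rational canonical form is the block-diagonal matrix of companion matrices C(f_i):
R = [[0, 0, 0], [1, 0, 2], [0, 1, 3]].

Note the characteristic polynomial does not split into linear factors over ℚ, so A has no Jordan form over ℚ; the rational canonical form exists over any field.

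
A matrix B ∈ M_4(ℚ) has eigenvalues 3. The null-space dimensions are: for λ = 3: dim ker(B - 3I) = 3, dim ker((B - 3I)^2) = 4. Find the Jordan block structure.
λ = 3: successive nullity increments [3, 1] count blocks of size ≥ k; block sizes are [2, 1, 1].

Jordan blocks: (3, 2), (3, 1), (3, 1)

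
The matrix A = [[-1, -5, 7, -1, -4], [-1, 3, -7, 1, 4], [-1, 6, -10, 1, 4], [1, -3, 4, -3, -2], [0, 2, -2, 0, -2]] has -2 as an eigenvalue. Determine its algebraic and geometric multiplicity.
algebraic multiplicity 2, geometric multiplicity 2

The characteristic polynomial is (x + 2)^2(x + 3)^3, so the factor x + 2 appears with exponent 2: the algebraic multiplicity is 2.

rank(A + 2I) = 3, so the eigenspace has dimension 5 - 3 = 2: the geometric multiplicity is 2.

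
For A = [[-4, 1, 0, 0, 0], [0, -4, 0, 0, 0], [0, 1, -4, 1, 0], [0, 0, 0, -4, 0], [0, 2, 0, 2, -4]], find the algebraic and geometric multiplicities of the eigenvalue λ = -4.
algebraic multiplicity 5, geometric multiplicity 3

The characteristic polynomial is (x + 4)^5, so the factor x + 4 appears with exponent 5: the algebraic multiplicity is 5.

rank(A + 4I) = 2, so the eigenspace has dimension 5 - 2 = 3: the geometric multiplicity is 3.

Since 3 < 5, A is not diagonalizable.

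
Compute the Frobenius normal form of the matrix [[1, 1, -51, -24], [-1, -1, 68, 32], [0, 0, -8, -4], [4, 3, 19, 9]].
R = [[0, 0, 0, -4], [1, 0, 0, 8], [0, 1, 0, -4], [0, 0, 1, 1]]

The invariant factors of A (the non-unit diagonal entries of the Smith normal form of xI - A over ℚ[x]) are (x - 1)(x^3 + 4x - 4), each dividing the next. The characteristic polynomial is their product, (x - 1)(x^3 + 4x - 4).

The rational canonical form is the block-diagonal matrix of companion matrices C(f_i):
R = [[0, 0, 0, -4], [1, 0, 0, 8], [0, 1, 0, -4], [0, 0, 1, 1]].

Note the characteristic polynomial does not split into linear factors over ℚ, so A has no Jordan form over ℚ; the rational canonical form exists over any field.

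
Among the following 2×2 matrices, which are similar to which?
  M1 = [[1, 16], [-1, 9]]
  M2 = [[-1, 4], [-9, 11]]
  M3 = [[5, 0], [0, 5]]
Characteristic polynomials: χ_{M1} = (x - 5)^2, χ_{M2} = (x - 5)^2, χ_{M3} = (x - 5)^2.

{M1, M2}: invariant factors (x - 5)^2.

{M3}: invariant factors x - 5, x - 5.

Matrices are similar if and only if their invariant-factor lists agree; the partition into similarity classes is {M1, M2}, {M3}.

2 classes: {M1, M2}, {M3}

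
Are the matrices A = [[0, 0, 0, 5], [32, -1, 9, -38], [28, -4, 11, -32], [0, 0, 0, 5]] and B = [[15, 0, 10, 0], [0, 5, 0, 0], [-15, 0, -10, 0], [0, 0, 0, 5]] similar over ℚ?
Both have characteristic polynomial x(x - 5)^3, but the minimal polynomial of A is x(x - 5)^2 while the minimal polynomial of B is x(x - 5). The minimal polynomial is a similarity invariant, so A and B are not similar.

No.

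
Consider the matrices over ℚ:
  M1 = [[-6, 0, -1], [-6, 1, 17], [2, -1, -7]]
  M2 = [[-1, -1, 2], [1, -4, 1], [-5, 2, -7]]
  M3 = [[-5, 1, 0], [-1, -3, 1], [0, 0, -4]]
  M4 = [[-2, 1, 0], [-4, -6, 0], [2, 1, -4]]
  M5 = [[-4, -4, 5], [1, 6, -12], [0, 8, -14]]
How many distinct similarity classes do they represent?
Characteristic polynomials: χ_{M1} = (x + 4)^3, χ_{M2} = (x + 4)^3, χ_{M3} = (x + 4)^3, χ_{M4} = (x + 4)^3, χ_{M5} = (x + 4)^3.

{M1, M2, M3, M5}: invariant factors (x + 4)^3.

{M4}: invariant factors x + 4, (x + 4)^2.

Matrices are similar if and only if their invariant-factor lists agree; the partition into similarity classes is {M1, M2, M3, M5}, {M4}.

2 classes: {M1, M2, M3, M5}, {M4}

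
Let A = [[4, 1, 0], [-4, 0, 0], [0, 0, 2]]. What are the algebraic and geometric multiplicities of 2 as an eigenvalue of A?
algebraic multiplicity 3, geometric multiplicity 2

The characteristic polynomial is (x - 2)^3, so the factor x - 2 appears with exponent 3: the algebraic multiplicity is 3.

rank(A - 2I) = 1, so the eigenspace has dimension 3 - 1 = 2: the geometric multiplicity is 2.

Since 2 < 3, A is not diagonalizable.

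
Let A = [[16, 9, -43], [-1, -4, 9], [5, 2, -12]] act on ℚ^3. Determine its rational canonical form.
R = [[0, 0, 3], [1, 0, 2], [0, 1, 0]]

The invariant factors of A (the non-unit diagonal entries of the Smith normal form of xI - A over ℚ[x]) are x^3 - 2x - 3, each dividing the next. The characteristic polynomial is their product, x^3 - 2x - 3.

The rational canonical form is the block-diagonal matrix of companion matrices C(f_i):
R = [[0, 0, 3], [1, 0, 2], [0, 1, 0]].

Note the characteristic polynomial does not split into linear factors over ℚ, so A has no Jordan form over ℚ; the rational canonical form exists over any field.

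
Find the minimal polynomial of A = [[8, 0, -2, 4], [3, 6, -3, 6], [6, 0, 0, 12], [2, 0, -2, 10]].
m_A(x) = (x - 6)^2

The characteristic polynomial factors as (x - 6)^4. The minimal polynomial is ∏(x - λ)^{k_λ} where k_λ is the size of the largest Jordan block at λ.

For λ = 6: rank(A - 6I) = 1, and the largest Jordan block has size 2 (the smallest k with rank((A - 6I)^k) = rank((A - 6I)^(k+1))).

So m_A(x) = (x - 6)^2.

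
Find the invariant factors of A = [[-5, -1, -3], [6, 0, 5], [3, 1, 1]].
(x + 1)^2(x + 2)

The Jordan structure of A has elementary divisors (x + 2), (x + 1)^2. Arranging the block sizes at each eigenvalue in decreasing order and taking row products gives the invariant factors.

Invariant factors (smallest first, each dividing the next): (x + 1)^2(x + 2).

Check: the last factor (x + 1)^2(x + 2) is the minimal polynomial, and the product (x + 1)^2(x + 2) is the characteristic polynomial.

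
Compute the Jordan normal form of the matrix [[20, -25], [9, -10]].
The characteristic polynomial is det(xI - A) = (x - 5)^2, so the eigenvalues are 5 (algebraic multiplicity 2).

For λ = 5: rank(A - 5I) = 1, rank((A - 5I)^2) = 0. The eigenspace has dimension 2 - 1 = 1, so there is 1 Jordan block; the rank sequence gives block sizes [2].

Assembling the blocks gives the Jordan form J above.

J = [[5, 1], [0, 5]]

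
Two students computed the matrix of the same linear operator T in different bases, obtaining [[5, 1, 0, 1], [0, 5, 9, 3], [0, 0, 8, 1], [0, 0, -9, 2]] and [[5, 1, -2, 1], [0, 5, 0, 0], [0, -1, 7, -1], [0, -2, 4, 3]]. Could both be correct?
No.

Both have characteristic polynomial (x - 5)^4 and minimal polynomial (x - 5)^2. But rank(A - 5I) = 2 for A while rank(B - 5I) = 1 for B, so the number of Jordan blocks at λ = 5 differs. A and B are not similar.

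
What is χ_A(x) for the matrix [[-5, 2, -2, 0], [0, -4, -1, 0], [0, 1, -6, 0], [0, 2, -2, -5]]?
xI - A = [[x + 5, -2, 2, 0], [0, x + 4, 1, 0], [0, -1, x + 6, 0], [0, -2, 2, x + 5]].

Expanding det(xI - A) along the first row:
det(xI - A) = + (x + 5)·det([[x + 4, 1, 0], [-1, x + 6, 0], [-2, 2, x + 5]]) - (-2)·det([[0, 1, 0], [0, x + 6, 0], [0, 2, x + 5]]) + (2)·det([[0, x + 4, 0], [0, -1, 0], [0, -2, x + 5]]) - (0)·det([[0, x + 4, 1], [0, -1, x + 6], [0, -2, 2]]).

Evaluating gives χ_A(x) = x^4 + 20x^3 + 150x^2 + 500x + 625 = (x + 5)^4.

χ_A(x) = (x + 5)^4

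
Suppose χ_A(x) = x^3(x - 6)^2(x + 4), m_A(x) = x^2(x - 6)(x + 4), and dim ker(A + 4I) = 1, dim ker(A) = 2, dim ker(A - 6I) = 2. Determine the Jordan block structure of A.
λ = -4: algebraic multiplicity 1 (exponent in χ_A), largest block size 1 (exponent in m_A), 1 block (geometric multiplicity). This forces block sizes [1].
λ = 0: algebraic multiplicity 3 (exponent in χ_A), largest block size 2 (exponent in m_A), 2 blocks (geometric multiplicity). These force block sizes [2, 1].
λ = 6: algebraic multiplicity 2 (exponent in χ_A), largest block size 1 (exponent in m_A), 2 blocks (geometric multiplicity). These force block sizes [1, 1].

Jordan blocks: (-4, 1), (0, 2), (0, 1), (6, 1), (6, 1)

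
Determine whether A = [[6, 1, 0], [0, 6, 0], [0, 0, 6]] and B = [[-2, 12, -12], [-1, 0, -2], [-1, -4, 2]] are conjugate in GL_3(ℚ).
No.

trace(A) = 18 but trace(B) = 0. The trace is a similarity invariant, so A and B are not similar.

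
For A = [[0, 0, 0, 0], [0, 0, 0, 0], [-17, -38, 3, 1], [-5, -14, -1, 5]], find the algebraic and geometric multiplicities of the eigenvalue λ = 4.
algebraic multiplicity 2, geometric multiplicity 1

The characteristic polynomial is x^2(x - 4)^2, so the factor x - 4 appears with exponent 2: the algebraic multiplicity is 2.

rank(A - 4I) = 3, so the eigenspace has dimension 4 - 3 = 1: the geometric multiplicity is 1.

Since 1 < 2, A is not diagonalizable.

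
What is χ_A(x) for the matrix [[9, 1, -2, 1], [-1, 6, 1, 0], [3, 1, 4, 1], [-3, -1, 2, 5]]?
χ_A(x) = (x - 6)^4

xI - A = [[x - 9, -1, 2, -1], [1, x - 6, -1, 0], [-3, -1, x - 4, -1], [3, 1, -2, x - 5]].

Expanding det(xI - A) along the first row:
det(xI - A) = + (x - 9)·det([[x - 6, -1, 0], [-1, x - 4, -1], [1, -2, x - 5]]) - (-1)·det([[1, -1, 0], [-3, x - 4, -1], [3, -2, x - 5]]) + (2)·det([[1, x - 6, 0], [-3, -1, -1], [3, 1, x - 5]]) - (-1)·det([[1, x - 6, -1], [-3, -1, x - 4], [3, 1, -2]]).

Evaluating gives χ_A(x) = x^4 - 24x^3 + 216x^2 - 864x + 1296 = (x - 6)^4.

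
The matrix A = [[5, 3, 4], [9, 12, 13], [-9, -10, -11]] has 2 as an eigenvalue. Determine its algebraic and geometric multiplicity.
algebraic multiplicity 3, geometric multiplicity 1

The characteristic polynomial is (x - 2)^3, so the factor x - 2 appears with exponent 3: the algebraic multiplicity is 3.

rank(A - 2I) = 2, so the eigenspace has dimension 3 - 2 = 1: the geometric multiplicity is 1.

Since 1 < 3, A is not diagonalizable.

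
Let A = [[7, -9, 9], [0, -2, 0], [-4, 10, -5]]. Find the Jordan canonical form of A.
The characteristic polynomial is det(xI - A) = (x - 1)^2(x + 2), so the eigenvalues are -2 (algebraic multiplicity 1), 1 (algebraic multiplicity 2).

For λ = -2: algebraic multiplicity 1 gives one 1×1 block.

For λ = 1: rank(A - I) = 2, rank((A - I)^2) = 1. The eigenspace has dimension 3 - 2 = 1, so there is 1 Jordan block; the rank sequence gives block sizes [2].

Assembling the blocks gives the Jordan form J above.

J = [[-2, 0, 0], [0, 1, 1], [0, 0, 1]]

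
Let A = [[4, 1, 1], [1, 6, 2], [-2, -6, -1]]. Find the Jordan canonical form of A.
J = [[3, 1, 0], [0, 3, 1], [0, 0, 3]]

The characteristic polynomial is det(xI - A) = (x - 3)^3, so the eigenvalues are 3 (algebraic multiplicity 3).

For λ = 3: rank(A - 3I) = 2, rank((A - 3I)^2) = 1, rank((A - 3I)^3) = 0. The eigenspace has dimension 3 - 2 = 1, so there is 1 Jordan block; the rank sequence gives block sizes [3].

Assembling the blocks gives the Jordan form J above.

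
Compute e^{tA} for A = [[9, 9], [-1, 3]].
e^{tA} = [[(3*t + 1)*e^{6*t}, 9*t*e^{6*t}], [-t*e^{6*t}, (1 - 3*t)*e^{6*t}]]

A has Jordan form J = [[6, 1], [0, 6]] with A = PJP^{-1}, so e^{tA} = P e^{tJ} P^{-1}.

For a Jordan block J_k(λ), e^{tJ_k(λ)} = e^{λt} · (I + tN + t^2 N^2/2! + ... + t^{k-1} N^{k-1}/(k-1)!) where N is the nilpotent superdiagonal part.

Assembling the blocks and conjugating back gives the entries of e^{tA} as shown above.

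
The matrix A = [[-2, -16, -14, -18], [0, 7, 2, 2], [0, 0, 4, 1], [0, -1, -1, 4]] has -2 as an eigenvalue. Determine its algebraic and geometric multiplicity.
algebraic multiplicity 1, geometric multiplicity 1

The characteristic polynomial is (x - 5)^3(x + 2), so the factor x + 2 appears with exponent 1: the algebraic multiplicity is 1.

rank(A + 2I) = 3, so the eigenspace has dimension 4 - 3 = 1: the geometric multiplicity is 1.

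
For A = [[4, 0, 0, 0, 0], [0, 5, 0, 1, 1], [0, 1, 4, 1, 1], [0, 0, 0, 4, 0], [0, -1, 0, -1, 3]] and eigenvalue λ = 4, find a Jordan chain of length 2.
v_1 = [[1, 2, -3, -4, 3]]^T, v_2 = [[0, 1, 1, 0, -1]]^T

We seek v_1 ∈ ker((A - 4I)^2) \ ker(A - 4I), then set v_{i+1} = (A - 4I) v_i.

One such chain is v_1 = [[1, 2, -3, -4, 3]]^T, v_2 = [[0, 1, 1, 0, -1]]^T. Check: (A - 4I) v_2 = [[0, 0, 0, 0, 0]]^T = 0.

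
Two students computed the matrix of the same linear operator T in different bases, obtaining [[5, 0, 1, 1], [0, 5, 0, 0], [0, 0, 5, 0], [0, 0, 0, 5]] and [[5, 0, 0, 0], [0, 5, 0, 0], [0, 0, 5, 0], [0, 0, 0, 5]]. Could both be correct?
No.

Both have characteristic polynomial (x - 5)^4, but the minimal polynomial of A is (x - 5)^2 while the minimal polynomial of B is x - 5. The minimal polynomial is a similarity invariant, so A and B are not similar.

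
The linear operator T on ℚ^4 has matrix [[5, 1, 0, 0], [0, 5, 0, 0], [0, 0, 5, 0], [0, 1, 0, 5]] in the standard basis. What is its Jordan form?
The characteristic polynomial is det(xI - A) = (x - 5)^4, so the eigenvalues are 5 (algebraic multiplicity 4).

For λ = 5: rank(A - 5I) = 1, rank((A - 5I)^2) = 0. The eigenspace has dimension 4 - 1 = 3, so there are 3 Jordan blocks; the rank sequence gives block sizes [2, 1, 1].

Assembling the blocks gives the Jordan form J above.

J = [[5, 1, 0, 0], [0, 5, 0, 0], [0, 0, 5, 0], [0, 0, 0, 5]]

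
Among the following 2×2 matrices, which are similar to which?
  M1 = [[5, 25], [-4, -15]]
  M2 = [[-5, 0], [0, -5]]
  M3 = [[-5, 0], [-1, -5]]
Characteristic polynomials: χ_{M1} = (x + 5)^2, χ_{M2} = (x + 5)^2, χ_{M3} = (x + 5)^2.

{M1, M3}: invariant factors (x + 5)^2.

{M2}: invariant factors x + 5, x + 5.

Matrices are similar if and only if their invariant-factor lists agree; the partition into similarity classes is {M1, M3}, {M2}.

2 classes: {M1, M3}, {M2}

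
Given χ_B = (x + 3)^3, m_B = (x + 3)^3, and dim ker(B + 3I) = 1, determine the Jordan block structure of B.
Jordan blocks: (-3, 3)

λ = -3: algebraic multiplicity 3 (exponent in χ_B), largest block size 3 (exponent in m_B), 1 block (geometric multiplicity). This forces block sizes [3].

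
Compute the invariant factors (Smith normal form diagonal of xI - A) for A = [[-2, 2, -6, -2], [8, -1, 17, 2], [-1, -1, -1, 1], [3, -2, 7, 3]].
(x - 1)^3(x + 4)

The Jordan structure of A has elementary divisors (x + 4), (x - 1)^3. Arranging the block sizes at each eigenvalue in decreasing order and taking row products gives the invariant factors.

Invariant factors (smallest first, each dividing the next): (x - 1)^3(x + 4).

Check: the last factor (x - 1)^3(x + 4) is the minimal polynomial, and the product (x - 1)^3(x + 4) is the characteristic polynomial.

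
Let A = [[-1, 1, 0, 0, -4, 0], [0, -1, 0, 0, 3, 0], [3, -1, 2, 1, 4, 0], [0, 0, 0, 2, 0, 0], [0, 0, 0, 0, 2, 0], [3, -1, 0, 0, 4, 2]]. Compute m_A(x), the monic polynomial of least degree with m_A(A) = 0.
The characteristic polynomial factors as (x - 2)^4(x + 1)^2. The minimal polynomial is ∏(x - λ)^{k_λ} where k_λ is the size of the largest Jordan block at λ.

For λ = -1: rank(A + I) = 5, and the largest Jordan block has size 2 (the smallest k with rank((A + I)^k) = rank((A + I)^(k+1))).
For λ = 2: rank(A - 2I) = 3, and the largest Jordan block has size 2 (the smallest k with rank((A - 2I)^k) = rank((A - 2I)^(k+1))).

So m_A(x) = (x - 2)^2(x + 1)^2.

m_A(x) = (x - 2)^2(x + 1)^2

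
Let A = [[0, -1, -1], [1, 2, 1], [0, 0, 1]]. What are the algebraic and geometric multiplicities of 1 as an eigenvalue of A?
The characteristic polynomial is (x - 1)^3, so the factor x - 1 appears with exponent 3: the algebraic multiplicity is 3.

rank(A - I) = 1, so the eigenspace has dimension 3 - 1 = 2: the geometric multiplicity is 2.

Since 2 < 3, A is not diagonalizable.

algebraic multiplicity 3, geometric multiplicity 2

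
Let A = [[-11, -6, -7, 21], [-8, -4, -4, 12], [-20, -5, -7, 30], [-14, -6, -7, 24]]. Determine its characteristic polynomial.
χ_A(x) = (x - 3)^2(x + 2)^2

xI - A = [[x + 11, 6, 7, -21], [8, x + 4, 4, -12], [20, 5, x + 7, -30], [14, 6, 7, x - 24]].

Expanding det(xI - A) along the first row:
det(xI - A) = + (x + 11)·det([[x + 4, 4, -12], [5, x + 7, -30], [6, 7, x - 24]]) - (6)·det([[8, 4, -12], [20, x + 7, -30], [14, 7, x - 24]]) + (7)·det([[8, x + 4, -12], [20, 5, -30], [14, 6, x - 24]]) - (-21)·det([[8, x + 4, 4], [20, 5, x + 7], [14, 6, 7]]).

Evaluating gives χ_A(x) = x^4 - 2x^3 - 11x^2 + 12x + 36 = (x - 3)^2(x + 2)^2.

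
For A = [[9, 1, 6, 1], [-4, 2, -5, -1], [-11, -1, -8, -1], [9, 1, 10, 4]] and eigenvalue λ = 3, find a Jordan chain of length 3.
We seek v_1 ∈ ker((A - 3I)^3) \ ker((A - 3I)^2), then set v_{i+1} = (A - 3I) v_i.

One such chain is v_1 = [[0, 0, 0, 1]]^T, v_2 = [[1, -1, -1, 1]]^T, v_3 = [[0, 1, 0, -1]]^T. Check: (A - 3I) v_3 = [[0, 0, 0, 0]]^T = 0.

v_1 = [[0, 0, 0, 1]]^T, v_2 = [[1, -1, -1, 1]]^T, v_3 = [[0, 1, 0, -1]]^T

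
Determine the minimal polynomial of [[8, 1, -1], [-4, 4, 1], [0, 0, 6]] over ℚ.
m_A(x) = (x - 6)^3

The characteristic polynomial factors as (x - 6)^3. The minimal polynomial is ∏(x - λ)^{k_λ} where k_λ is the size of the largest Jordan block at λ.

For λ = 6: rank(A - 6I) = 2, and the largest Jordan block has size 3 (the smallest k with rank((A - 6I)^k) = rank((A - 6I)^(k+1))).

So m_A(x) = (x - 6)^3.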